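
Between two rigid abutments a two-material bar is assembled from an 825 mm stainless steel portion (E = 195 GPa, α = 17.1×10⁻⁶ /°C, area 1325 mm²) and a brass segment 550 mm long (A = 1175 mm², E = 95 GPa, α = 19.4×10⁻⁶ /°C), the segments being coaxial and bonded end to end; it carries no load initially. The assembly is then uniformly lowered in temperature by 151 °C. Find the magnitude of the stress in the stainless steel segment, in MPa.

If the supports were absent, the total length change would be Σ αᵢΔT Lᵢ = 17.1×10⁻⁶×151×825 + 19.4×10⁻⁶×151×550 = 3.741 mm.
The rigid supports impose zero overall length change; the single axial force P common to all segments must satisfy P Σ Lᵢ/(AᵢEᵢ) = δ_free.
The series flexibility is Σ Lᵢ/(AᵢEᵢ) = 825/(1325×195×10³) + 550/(1175×95×10³) = 8.12×10⁻⁶ mm/N.
So P = 3.741 / 8.12×10⁻⁶ = 460.7 kN, tensile.
σ_{stainless steel} = P / A = 460700 / 1325 = 347.7 MPa.

σ ≈ 348 MPa (tensile)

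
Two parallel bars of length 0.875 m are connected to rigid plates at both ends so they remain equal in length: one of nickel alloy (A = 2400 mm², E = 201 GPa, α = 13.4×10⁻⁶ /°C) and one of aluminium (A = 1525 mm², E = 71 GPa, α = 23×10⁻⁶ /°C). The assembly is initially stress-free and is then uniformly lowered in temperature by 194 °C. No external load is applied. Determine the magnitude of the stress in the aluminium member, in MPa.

σ ≈ 108 MPa (tensile)

Both members must finish at the same length. With the larger α, the aluminium tends to over-contract; the plates restrain it, putting the aluminium in tension and the nickel alloy in compression. With no external load the two internal forces are equal and opposite, magnitude P.
Compatibility of the two members (thermal + elastic change equal): (α₁ − α₂)ΔT = P·[1/(A₁E₁) + 1/(A₂E₂)].
|α₁ − α₂|·ΔT = 9.6×10⁻⁶ × 194 = 0.001862.
1/(A₁E₁) + 1/(A₂E₂) = 1/(2400×201×10³) + 1/(1525×71×10³) = 1.131×10⁻⁸ N⁻¹.
P = 0.001862 / 1.131×10⁻⁸ = 164700 N = 164.7 kN.
σ_{aluminium} = P/A₂ = 164700/1525 = 108 MPa, tensile.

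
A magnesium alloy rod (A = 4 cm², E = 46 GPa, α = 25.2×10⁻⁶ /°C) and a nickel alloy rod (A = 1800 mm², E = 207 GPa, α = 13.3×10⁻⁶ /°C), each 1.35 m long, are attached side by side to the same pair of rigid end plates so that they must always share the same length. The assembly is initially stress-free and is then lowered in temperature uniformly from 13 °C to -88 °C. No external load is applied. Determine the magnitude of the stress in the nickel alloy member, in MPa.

Both members must finish at the same length. With the larger α, the magnesium alloy tends to over-contract; the plates restrain it, putting the magnesium alloy in tension and the nickel alloy in compression. With no external load the two internal forces are equal and opposite, magnitude P.
Equating the net (thermal + elastic) strains gives |α₁ − α₂|·ΔT = P·[1/(A₁E₁) + 1/(A₂E₂)].
|α₁ − α₂|·ΔT = 11.9×10⁻⁶ × 101 = 0.001202.
1/(A₁E₁) + 1/(A₂E₂) = 1/(400×46×10³) + 1/(1800×207×10³) = 5.703×10⁻⁸ N⁻¹.
P = 0.001202 / 5.703×10⁻⁸ = 21070 N = 21.07 kN.
σ_{nickel alloy} = P/A₂ = 21070/1800 = 11.71 MPa, compressive.

σ ≈ 11.7 MPa (compressive)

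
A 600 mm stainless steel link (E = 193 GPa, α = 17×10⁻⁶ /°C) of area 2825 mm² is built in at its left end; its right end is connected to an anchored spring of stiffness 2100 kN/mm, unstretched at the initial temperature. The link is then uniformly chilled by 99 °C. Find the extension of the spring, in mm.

Free thermal contraction: δ_free = αΔT L = 17×10⁻⁶ × 99 × 600 = 1.01 mm.
With a force P in the spring, the elastic change of the link is PL/(AE) and that of the spring is P/k; compatibility requires their sum to equal δ_free.
P [ L/(AE) + 1/k ] = δ_free → P [ 600/(2825×193×10³) + 1/(2100×10³) ] = 1.01.
P = 1.01 / 1.577×10⁻⁶ = 640500 N.
Spring extension = P/k = 640500/(2100×10³) = 0.305 mm.

δ ≈ 0.305 mm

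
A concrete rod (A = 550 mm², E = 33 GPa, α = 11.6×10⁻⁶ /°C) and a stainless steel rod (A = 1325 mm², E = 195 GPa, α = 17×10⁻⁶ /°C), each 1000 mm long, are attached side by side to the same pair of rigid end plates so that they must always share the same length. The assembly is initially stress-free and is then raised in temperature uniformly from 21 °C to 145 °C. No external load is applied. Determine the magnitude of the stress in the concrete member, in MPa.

σ ≈ 20.6 MPa (tensile)

The stainless steel has the larger α, so on heating it would change length more than the concrete if both were free. The rigid plates force a common final length, so the stainless steel is put into compression and the concrete into tension, with equal and opposite forces P (no external load).
Equating the net (thermal + elastic) strains gives |α₁ − α₂|·ΔT = P·[1/(A₁E₁) + 1/(A₂E₂)].
|α₁ − α₂|·ΔT = 5.4×10⁻⁶ × 124 = 0.0006696.
1/(A₁E₁) + 1/(A₂E₂) = 1/(550×33×10³) + 1/(1325×195×10³) = 5.897×10⁻⁸ N⁻¹.
So P = 0.0006696 / 5.897×10⁻⁸ = 11.36 kN.
σ_{concrete} = P/A₁ = 11360/550 = 20.65 MPa, tensile.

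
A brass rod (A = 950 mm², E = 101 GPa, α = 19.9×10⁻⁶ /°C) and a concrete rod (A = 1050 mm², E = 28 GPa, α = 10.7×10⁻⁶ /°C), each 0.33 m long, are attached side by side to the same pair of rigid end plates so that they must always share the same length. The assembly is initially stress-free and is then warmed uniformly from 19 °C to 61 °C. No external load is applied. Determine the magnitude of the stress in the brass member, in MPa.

σ ≈ 9.15 MPa (compressive)

Both members must finish at the same length. With the larger α, the brass tends to over-expand; the plates restrain it, putting the brass in compression and the concrete in tension. With no external load the two internal forces are equal and opposite, magnitude P.
Setting the final lengths equal and cancelling L: (α₁ − α₂)ΔT = P/(A₁E₁) + P/(A₂E₂).
|α₁ − α₂|·ΔT = 9.2×10⁻⁶ × 42 = 0.0003864.
1/(A₁E₁) + 1/(A₂E₂) = 1/(950×101×10³) + 1/(1050×28×10³) = 4.444×10⁻⁸ N⁻¹.
So P = 0.0003864 / 4.444×10⁻⁸ = 8.696 kN.
σ_{brass} = P/A₁ = 8696/950 = 9.153 MPa, compressive.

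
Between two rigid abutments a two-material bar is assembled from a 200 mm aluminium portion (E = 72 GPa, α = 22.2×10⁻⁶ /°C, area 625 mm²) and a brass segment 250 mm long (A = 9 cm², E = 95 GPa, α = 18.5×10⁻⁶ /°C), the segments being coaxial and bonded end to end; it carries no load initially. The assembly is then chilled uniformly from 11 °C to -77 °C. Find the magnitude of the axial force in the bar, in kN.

With the walls removed the bar would change length by δ_free = Σ αᵢΔT Lᵢ = 22.2×10⁻⁶×88×200 + 18.5×10⁻⁶×88×250 = 0.7977 mm.
Since the ends are fixed, an axial force P builds up, equal in every segment, with P · Σ Lᵢ/(AᵢEᵢ) = δ_free.
The series flexibility is Σ Lᵢ/(AᵢEᵢ) = 200/(625×72×10³) + 250/(900×95×10³) = 7.368×10⁻⁶ mm/N.
Hence P = δ_free / Σ(L/AE) = 0.7977/7.368×10⁻⁶ = 108.3 kN (tensile).

P ≈ 108 kN (tensile)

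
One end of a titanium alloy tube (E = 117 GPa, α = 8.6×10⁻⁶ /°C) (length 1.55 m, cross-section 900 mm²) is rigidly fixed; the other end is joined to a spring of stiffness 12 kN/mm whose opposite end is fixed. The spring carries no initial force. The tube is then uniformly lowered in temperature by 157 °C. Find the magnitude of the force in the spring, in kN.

The unrestrained thermal change is αΔT L = 8.6×10⁻⁶ × 157 × 1550 = 2.093 mm.
With a force P in the spring, the elastic change of the tube is PL/(AE) and that of the spring is P/k; compatibility requires their sum to equal δ_free.
P [ L/(AE) + 1/k ] = δ_free → P [ 1550/(900×117×10³) + 1/(12×10³) ] = 2.093.
P = 2.093 / 9.805×10⁻⁵ = 21340 N.

P ≈ 21.3 kN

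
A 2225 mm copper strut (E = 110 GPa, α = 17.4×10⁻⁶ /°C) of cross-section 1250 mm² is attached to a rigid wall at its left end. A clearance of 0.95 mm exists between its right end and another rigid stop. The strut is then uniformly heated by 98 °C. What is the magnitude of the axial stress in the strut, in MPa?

σ ≈ 141 MPa (compressive)

Unrestrained expansion: δ_free = αΔT L = 17.4×10⁻⁶ × 98 × 2225 = 3.794 mm.
After closing the 0.95 mm clearance, 3.794 − 0.95 = 2.844 mm of expansion remains to be suppressed by the wall.
So σ = E(δ_free − g)/L = 110×10³ × 2.844/2225 = 140.6 MPa.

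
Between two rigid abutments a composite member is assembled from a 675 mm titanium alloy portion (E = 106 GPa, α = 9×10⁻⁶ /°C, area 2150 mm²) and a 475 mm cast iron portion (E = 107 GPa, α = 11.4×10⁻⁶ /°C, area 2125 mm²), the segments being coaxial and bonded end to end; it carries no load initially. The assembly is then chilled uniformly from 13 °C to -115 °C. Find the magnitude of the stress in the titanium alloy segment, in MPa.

With the walls removed the bar would change length by δ_free = Σ αᵢΔT Lᵢ = 9×10⁻⁶×128×675 + 11.4×10⁻⁶×128×475 = 1.471 mm.
Since the ends are fixed, an axial force P builds up, equal in every segment, with P · Σ Lᵢ/(AᵢEᵢ) = δ_free.
Σ Lᵢ/(AᵢEᵢ) = 675/(2150×106×10³) + 475/(2125×107×10³) = 5.051×10⁻⁶ mm/N.
Hence P = δ_free / Σ(L/AE) = 1.471/5.051×10⁻⁶ = 291.2 kN (tensile).
σ_{titanium alloy} = P / A = 291200 / 2150 = 135.4 MPa.

σ ≈ 135 MPa (tensile)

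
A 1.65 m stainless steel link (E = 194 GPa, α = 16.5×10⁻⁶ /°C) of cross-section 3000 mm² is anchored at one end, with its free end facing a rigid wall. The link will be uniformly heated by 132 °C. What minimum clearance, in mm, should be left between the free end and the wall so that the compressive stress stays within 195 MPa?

Free expansion if unrestrained: δ_free = αΔT L = 16.5×10⁻⁶ × 132 × 1650 = 3.594 mm.
A stress of 195 MPa corresponds to the wall pushing the link back by σL/E = 195×1650/(194×10³) = 1.659 mm.
So the gap has to take up the difference, g_min = δ_free − σL/E = 3.594 − 1.659 = 1.935 mm.

g ≈ 1.94 mm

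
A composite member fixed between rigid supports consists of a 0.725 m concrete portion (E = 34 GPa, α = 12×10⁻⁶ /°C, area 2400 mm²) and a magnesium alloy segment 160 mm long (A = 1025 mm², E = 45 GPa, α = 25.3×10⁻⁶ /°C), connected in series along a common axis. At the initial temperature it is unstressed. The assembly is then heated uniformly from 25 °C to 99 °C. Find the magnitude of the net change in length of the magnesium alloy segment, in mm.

|ΔL| ≈ 0.0347 mm

If the supports were absent, the total length change would be Σ αᵢΔT Lᵢ = 12×10⁻⁶×74×725 + 25.3×10⁻⁶×74×160 = 0.9434 mm.
The walls prevent any net length change, so an axial force P (same in every segment) develops. Compatibility: P · Σ Lᵢ/(AᵢEᵢ) = δ_free.
The series flexibility is Σ Lᵢ/(AᵢEᵢ) = 725/(2400×34×10³) + 160/(1025×45×10³) = 1.235×10⁻⁵ mm/N.
So P = 0.9434 / 1.235×10⁻⁵ = 76.36 kN, compressive.
For the magnesium alloy segment, free thermal change = 25.3×10⁻⁶×74×160 = 0.2996 mm and elastic change from P = 76360×160/(1025×45×10³) = 0.2649 mm; these oppose, so the net change is 0.0347 mm (segment lengthens).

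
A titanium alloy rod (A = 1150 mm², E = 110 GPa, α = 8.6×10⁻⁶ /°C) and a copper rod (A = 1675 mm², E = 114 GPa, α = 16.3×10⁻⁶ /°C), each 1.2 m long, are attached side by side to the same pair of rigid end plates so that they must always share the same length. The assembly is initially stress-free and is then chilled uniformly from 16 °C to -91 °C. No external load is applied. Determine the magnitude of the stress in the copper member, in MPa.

σ ≈ 37.4 MPa (tensile)

Both members must finish at the same length. With the larger α, the copper tends to over-contract; the plates restrain it, putting the copper in tension and the titanium alloy in compression. With no external load the two internal forces are equal and opposite, magnitude P.
Equating the net (thermal + elastic) strains gives |α₁ − α₂|·ΔT = P·[1/(A₁E₁) + 1/(A₂E₂)].
|α₁ − α₂|·ΔT = 7.7×10⁻⁶ × 107 = 0.0008239.
1/(A₁E₁) + 1/(A₂E₂) = 1/(1150×110×10³) + 1/(1675×114×10³) = 1.314×10⁻⁸ N⁻¹.
P = 0.0008239 / 1.314×10⁻⁸ = 62690 N = 62.69 kN.
σ_{copper} = P/A₂ = 62690/1675 = 37.43 MPa, tensile.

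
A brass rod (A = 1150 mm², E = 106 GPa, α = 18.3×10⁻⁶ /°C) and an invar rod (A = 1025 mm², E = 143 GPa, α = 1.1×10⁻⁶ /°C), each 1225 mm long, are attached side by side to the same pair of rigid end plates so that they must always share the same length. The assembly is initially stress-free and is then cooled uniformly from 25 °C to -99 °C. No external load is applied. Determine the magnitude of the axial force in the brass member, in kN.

Equilibrium of a rigid end plate with no external load gives equal and opposite internal forces ±P in the two members. Since α_{brass} > α_{invar}, cooling drives the brass into tension and the invar into compression.
Equating the net (thermal + elastic) strains gives |α₁ − α₂|·ΔT = P·[1/(A₁E₁) + 1/(A₂E₂)].
|α₁ − α₂|·ΔT = 17.2×10⁻⁶ × 124 = 0.002133.
1/(A₁E₁) + 1/(A₂E₂) = 1/(1150×106×10³) + 1/(1025×143×10³) = 1.503×10⁻⁸ N⁻¹.
So P = 0.002133 / 1.503×10⁻⁸ = 141.9 kN.

P ≈ 142 kN (tensile in the brass)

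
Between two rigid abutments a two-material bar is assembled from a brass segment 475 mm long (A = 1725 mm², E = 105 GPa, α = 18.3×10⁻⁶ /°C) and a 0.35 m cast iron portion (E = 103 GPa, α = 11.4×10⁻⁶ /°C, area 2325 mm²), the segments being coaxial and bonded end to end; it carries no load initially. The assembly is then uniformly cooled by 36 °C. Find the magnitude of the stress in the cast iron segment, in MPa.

Free thermal contraction of the whole bar: Σ αᵢΔT Lᵢ = 18.3×10⁻⁶×36×475 + 11.4×10⁻⁶×36×350 = 0.4566 mm.
Since the ends are fixed, an axial force P builds up, equal in every segment, with P · Σ Lᵢ/(AᵢEᵢ) = δ_free.
Σ Lᵢ/(AᵢEᵢ) = 475/(1725×105×10³) + 350/(2325×103×10³) = 4.084×10⁻⁶ mm/N.
Hence P = δ_free / Σ(L/AE) = 0.4566/4.084×10⁻⁶ = 111.8 kN (tensile).
σ_{cast iron} = P / A = 111800 / 2325 = 48.08 MPa.

σ ≈ 48.1 MPa (tensile)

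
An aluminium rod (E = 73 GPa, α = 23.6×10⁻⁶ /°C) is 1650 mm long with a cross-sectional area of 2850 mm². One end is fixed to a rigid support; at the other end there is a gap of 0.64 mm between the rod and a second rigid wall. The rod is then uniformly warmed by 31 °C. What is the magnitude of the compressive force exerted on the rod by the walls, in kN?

P ≈ 71.5 kN

If the wall were absent the rod would grow by αΔT L = 23.6×10⁻⁶ × 31 × 1650 = 1.207 mm.
This exceeds the 0.64 mm gap, so the wall pushes back. The portion of expansion that must be recovered elastically is δ_free − gap = 1.207 − 0.64 = 0.5671 mm.
That suppressed elongation corresponds to σ = E·Δ/L = 73×10³ × 0.5671/1650 = 25.09 MPa.
Force on the wall = σA = 25.09 × 2850 mm² = 71.51 kN.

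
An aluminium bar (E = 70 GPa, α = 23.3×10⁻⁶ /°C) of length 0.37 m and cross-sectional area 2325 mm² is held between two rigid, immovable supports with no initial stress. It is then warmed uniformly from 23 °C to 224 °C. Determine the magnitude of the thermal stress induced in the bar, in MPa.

Because both ends are immovable the net strain is zero, and the suppressed thermal strain is αΔT = 23.3×10⁻⁶ × 201 = 4683.3×10⁻⁶.
Hence σ = E·αΔT = 70×10³ × 4683.3×10⁻⁶ = 327.8 MPa, compressive.

σ ≈ 328 MPa (compressive)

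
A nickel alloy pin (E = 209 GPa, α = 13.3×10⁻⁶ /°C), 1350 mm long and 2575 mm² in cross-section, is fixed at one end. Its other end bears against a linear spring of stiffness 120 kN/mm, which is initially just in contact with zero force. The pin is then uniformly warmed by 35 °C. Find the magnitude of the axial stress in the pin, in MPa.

Free thermal expansion: δ_free = αΔT L = 13.3×10⁻⁶ × 35 × 1350 = 0.6284 mm.
Let P be the compressive force at the spring. The pin shortens elastically by PL/(AE) and the spring compresses by P/k; together these equal δ_free.
P [ L/(AE) + 1/k ] = δ_free → P [ 1350/(2575×209×10³) + 1/(120×10³) ] = 0.6284.
P = 0.6284 / 1.084×10⁻⁵ = 57960 N.
σ = P/A = 57960/2575 = 22.51 MPa.

σ ≈ 22.5 MPa (compressive)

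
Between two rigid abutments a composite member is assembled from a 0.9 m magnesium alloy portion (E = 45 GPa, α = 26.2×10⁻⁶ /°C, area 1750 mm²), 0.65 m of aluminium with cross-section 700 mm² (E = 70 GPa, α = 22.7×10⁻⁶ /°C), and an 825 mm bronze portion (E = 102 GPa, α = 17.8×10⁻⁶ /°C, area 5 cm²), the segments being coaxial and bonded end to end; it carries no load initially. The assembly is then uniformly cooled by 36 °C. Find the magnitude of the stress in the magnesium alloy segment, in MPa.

σ ≈ 26.7 MPa (tensile)

Free thermal contraction of the whole bar: Σ αᵢΔT Lᵢ = 26.2×10⁻⁶×36×900 + 22.7×10⁻⁶×36×650 + 17.8×10⁻⁶×36×825 = 1.909 mm.
The rigid supports impose zero overall length change; the single axial force P common to all segments must satisfy P Σ Lᵢ/(AᵢEᵢ) = δ_free.
The series flexibility is Σ Lᵢ/(AᵢEᵢ) = 900/(1750×45×10³) + 650/(700×70×10³) + 825/(500×102×10³) = 4.087×10⁻⁵ mm/N.
P = 1.909 / 4.087×10⁻⁵ = 46700 N = 46.7 kN, tensile.
σ_{magnesium alloy} = P / A = 46700 / 1750 = 26.69 MPa.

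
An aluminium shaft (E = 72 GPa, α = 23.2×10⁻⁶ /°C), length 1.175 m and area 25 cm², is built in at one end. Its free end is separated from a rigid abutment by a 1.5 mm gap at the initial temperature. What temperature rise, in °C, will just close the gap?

ΔT ≈ 55 °C

The gap closes when αΔT L = 1.5 mm, since the shaft is still unstressed at that instant.
ΔT = 1.5 / (23.2×10⁻⁶ × 1175) = 55.03 °C.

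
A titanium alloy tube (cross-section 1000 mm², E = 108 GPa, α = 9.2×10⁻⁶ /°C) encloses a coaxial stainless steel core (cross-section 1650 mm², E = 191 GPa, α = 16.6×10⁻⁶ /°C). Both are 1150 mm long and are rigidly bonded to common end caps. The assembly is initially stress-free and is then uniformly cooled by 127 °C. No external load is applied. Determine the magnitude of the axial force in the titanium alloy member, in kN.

P ≈ 75.6 kN (compressive in the titanium alloy)

The stainless steel has the larger α, so on cooling it would change length more than the titanium alloy if both were free. The rigid plates force a common final length, so the stainless steel is put into tension and the titanium alloy into compression, with equal and opposite forces P (no external load).
Setting the final lengths equal and cancelling L: (α₁ − α₂)ΔT = P/(A₁E₁) + P/(A₂E₂).
|α₁ − α₂|·ΔT = 7.4×10⁻⁶ × 127 = 0.0009398.
1/(A₁E₁) + 1/(A₂E₂) = 1/(1000×108×10³) + 1/(1650×191×10³) = 1.243×10⁻⁸ N⁻¹.
So P = 0.0009398 / 1.243×10⁻⁸ = 75.59 kN.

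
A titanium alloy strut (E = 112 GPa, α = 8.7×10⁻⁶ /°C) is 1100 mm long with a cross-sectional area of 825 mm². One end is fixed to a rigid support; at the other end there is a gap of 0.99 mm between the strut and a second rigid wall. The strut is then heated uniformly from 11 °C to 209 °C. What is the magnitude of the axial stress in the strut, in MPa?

Unrestrained expansion: δ_free = αΔT L = 8.7×10⁻⁶ × 198 × 1100 = 1.895 mm.
The gap closes (δ_free > 0.99 mm) and the wall then resists a further 1.895 − 0.99 = 0.9049 mm of expansion.
So σ = E(δ_free − g)/L = 112×10³ × 0.9049/1100 = 92.13 MPa.

σ ≈ 92.1 MPa (compressive)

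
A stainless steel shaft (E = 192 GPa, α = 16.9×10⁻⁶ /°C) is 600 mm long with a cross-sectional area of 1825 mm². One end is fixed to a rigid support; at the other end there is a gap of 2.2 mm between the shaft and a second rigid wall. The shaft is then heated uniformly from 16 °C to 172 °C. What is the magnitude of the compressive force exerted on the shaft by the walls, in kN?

Unrestrained expansion: δ_free = αΔT L = 16.9×10⁻⁶ × 156 × 600 = 1.582 mm.
Since δ_free = 1.58 mm is less than the 2.2 mm gap, the shaft never touches the wall. No axial force develops.

P ≈ 0 kN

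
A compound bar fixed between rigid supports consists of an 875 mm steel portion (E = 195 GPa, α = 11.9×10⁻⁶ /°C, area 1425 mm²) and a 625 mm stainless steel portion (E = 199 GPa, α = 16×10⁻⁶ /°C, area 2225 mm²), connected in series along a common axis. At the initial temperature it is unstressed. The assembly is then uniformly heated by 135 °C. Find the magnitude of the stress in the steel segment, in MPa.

σ ≈ 424 MPa (compressive)

If the supports were absent, the total length change would be Σ αᵢΔT Lᵢ = 11.9×10⁻⁶×135×875 + 16×10⁻⁶×135×625 = 2.756 mm.
The walls prevent any net length change, so an axial force P (same in every segment) develops. Compatibility: P · Σ Lᵢ/(AᵢEᵢ) = δ_free.
Σ Lᵢ/(AᵢEᵢ) = 875/(1425×195×10³) + 625/(2225×199×10³) = 4.56×10⁻⁶ mm/N.
So P = 2.756 / 4.56×10⁻⁶ = 604.3 kN, compressive.
σ_{steel} = P / A = 604300 / 1425 = 424 MPa.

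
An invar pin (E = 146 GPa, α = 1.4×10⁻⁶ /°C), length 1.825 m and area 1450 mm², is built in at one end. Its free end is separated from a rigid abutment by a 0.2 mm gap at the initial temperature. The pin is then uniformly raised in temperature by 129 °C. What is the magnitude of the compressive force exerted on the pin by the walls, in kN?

If the wall were absent the pin would grow by αΔT L = 1.4×10⁻⁶ × 129 × 1825 = 0.3296 mm.
After closing the 0.2 mm clearance, 0.3296 − 0.2 = 0.1296 mm of expansion remains to be suppressed by the wall.
Compatibility: PL/(AE) = 0.1296 mm, so σ = P/A = E × (0.1296/1825) = 10.37 MPa.
Force on the wall = σA = 10.37 × 1450 mm² = 15.03 kN.

P ≈ 15 kN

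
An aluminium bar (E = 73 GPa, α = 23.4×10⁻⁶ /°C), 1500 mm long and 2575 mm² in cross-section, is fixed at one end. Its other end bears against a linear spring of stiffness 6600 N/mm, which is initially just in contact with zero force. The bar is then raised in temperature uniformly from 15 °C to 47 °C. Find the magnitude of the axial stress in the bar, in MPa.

If the spring were absent the bar would lengthen by αΔT L = 23.4×10⁻⁶ × 32 × 1500 = 1.123 mm.
With a force P in the spring, the elastic change of the bar is PL/(AE) and that of the spring is P/k; compatibility requires their sum to equal δ_free.
So P = δ_free / [L/(AE) + 1/k] = 1.123 / [ 1500/(2575×73×10³) + 1/(6600) ].
P = 1.123 / 0.0001595 = 7042 N.
σ = P/A = 7042/2575 = 2.735 MPa.

σ ≈ 2.73 MPa (compressive)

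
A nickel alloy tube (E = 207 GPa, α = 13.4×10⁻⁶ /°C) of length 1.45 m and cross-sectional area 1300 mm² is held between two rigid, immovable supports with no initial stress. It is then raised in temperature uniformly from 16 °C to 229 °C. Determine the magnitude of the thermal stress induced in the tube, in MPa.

σ ≈ 591 MPa (compressive)

The supports are rigid, so the total axial strain is zero. The restrained thermal strain is ε = αΔT = 13.4×10⁻⁶ × 213 = 2854.2×10⁻⁶.
σ = EαΔT = 207×10³ × 13.4×10⁻⁶ × 213 = 590.8 MPa (compressive; the tube is trying to expand).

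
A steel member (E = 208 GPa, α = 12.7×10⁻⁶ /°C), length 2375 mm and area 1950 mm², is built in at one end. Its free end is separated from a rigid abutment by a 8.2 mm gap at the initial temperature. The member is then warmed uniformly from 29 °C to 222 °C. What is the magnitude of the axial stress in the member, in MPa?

Free thermal elongation = αΔT L = 12.7×10⁻⁶ × 193 × 2375 = 5.821 mm.
This is smaller than the 8.2 mm clearance, so the member expands freely without reaching the stop — the stress is zero.

σ ≈ 0 MPa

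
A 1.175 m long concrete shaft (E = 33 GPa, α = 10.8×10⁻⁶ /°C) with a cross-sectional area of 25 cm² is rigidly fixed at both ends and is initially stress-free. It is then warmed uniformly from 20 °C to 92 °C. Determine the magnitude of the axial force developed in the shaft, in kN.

P ≈ 64.2 kN (compressive)

With zero net strain, σ = E·αΔT = 33 GPa × 10.8×10⁻⁶ × 72 = 25.66 MPa.
Axial force P = σA = 25.66 × 2500 = 64150 N = 64.15 kN, compressive.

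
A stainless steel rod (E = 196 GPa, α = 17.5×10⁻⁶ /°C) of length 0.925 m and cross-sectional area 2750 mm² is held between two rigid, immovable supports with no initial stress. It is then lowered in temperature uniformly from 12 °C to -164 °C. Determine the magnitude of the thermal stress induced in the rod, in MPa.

σ ≈ 604 MPa (tensile)

With length fixed, the mechanical strain must cancel the thermal strain αΔT = 17.5×10⁻⁶ × 176 = 3080×10⁻⁶.
Hence σ = E·αΔT = 196×10³ × 3080×10⁻⁶ = 603.7 MPa, tensile.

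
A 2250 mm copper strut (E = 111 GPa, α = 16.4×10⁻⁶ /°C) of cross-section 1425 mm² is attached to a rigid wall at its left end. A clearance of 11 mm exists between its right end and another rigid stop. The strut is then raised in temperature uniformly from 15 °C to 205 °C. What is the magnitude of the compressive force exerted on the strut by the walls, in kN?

Free thermal elongation = αΔT L = 16.4×10⁻⁶ × 190 × 2250 = 7.011 mm.
Since δ_free = 7.01 mm is less than the 11 mm gap, the strut never touches the wall. No axial force develops.

P ≈ 0 kN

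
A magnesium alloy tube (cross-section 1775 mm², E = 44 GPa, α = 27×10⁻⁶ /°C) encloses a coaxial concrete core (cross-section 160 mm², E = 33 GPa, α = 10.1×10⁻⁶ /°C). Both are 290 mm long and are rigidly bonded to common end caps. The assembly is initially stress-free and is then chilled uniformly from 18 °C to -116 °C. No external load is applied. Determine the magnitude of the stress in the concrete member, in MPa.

σ ≈ 70 MPa (compressive)

Equilibrium of a rigid end plate with no external load gives equal and opposite internal forces ±P in the two members. Since α_{magnesium alloy} > α_{concrete}, cooling drives the magnesium alloy into tension and the concrete into compression.
Equating the net (thermal + elastic) strains gives |α₁ − α₂|·ΔT = P·[1/(A₁E₁) + 1/(A₂E₂)].
|α₁ − α₂|·ΔT = 16.9×10⁻⁶ × 134 = 0.002265.
1/(A₁E₁) + 1/(A₂E₂) = 1/(1775×44×10³) + 1/(160×33×10³) = 2.022×10⁻⁷ N⁻¹.
So P = 0.002265 / 2.022×10⁻⁷ = 11.2 kN.
σ_{concrete} = P/A₂ = 11200/160 = 70 MPa, compressive.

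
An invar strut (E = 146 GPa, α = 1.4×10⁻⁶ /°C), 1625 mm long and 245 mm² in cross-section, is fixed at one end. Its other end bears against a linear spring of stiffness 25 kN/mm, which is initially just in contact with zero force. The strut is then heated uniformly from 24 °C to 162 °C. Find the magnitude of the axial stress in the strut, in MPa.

σ ≈ 15 MPa (compressive)

The unrestrained thermal change is αΔT L = 1.4×10⁻⁶ × 138 × 1625 = 0.3139 mm.
With a force P in the spring, the elastic change of the strut is PL/(AE) and that of the spring is P/k; compatibility requires their sum to equal δ_free.
So P = δ_free / [L/(AE) + 1/k] = 0.3139 / [ 1625/(245×146×10³) + 1/(25×10³) ].
P = 0.3139 / 8.543×10⁻⁵ = 3675 N.
σ = P/A = 3675/245 = 15 MPa.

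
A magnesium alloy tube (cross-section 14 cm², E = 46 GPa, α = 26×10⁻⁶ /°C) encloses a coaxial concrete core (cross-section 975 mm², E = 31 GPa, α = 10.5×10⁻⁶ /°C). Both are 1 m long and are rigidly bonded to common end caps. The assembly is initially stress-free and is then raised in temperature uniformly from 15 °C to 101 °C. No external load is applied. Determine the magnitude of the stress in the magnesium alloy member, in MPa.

σ ≈ 19.6 MPa (compressive)

Both members must finish at the same length. With the larger α, the magnesium alloy tends to over-expand; the plates restrain it, putting the magnesium alloy in compression and the concrete in tension. With no external load the two internal forces are equal and opposite, magnitude P.
Setting the final lengths equal and cancelling L: (α₁ − α₂)ΔT = P/(A₁E₁) + P/(A₂E₂).
|α₁ − α₂|·ΔT = 15.5×10⁻⁶ × 86 = 0.001333.
1/(A₁E₁) + 1/(A₂E₂) = 1/(1400×46×10³) + 1/(975×31×10³) = 4.861×10⁻⁸ N⁻¹.
P = 0.001333 / 4.861×10⁻⁸ = 27420 N = 27.42 kN.
σ_{magnesium alloy} = P/A₁ = 27420/1400 = 19.59 MPa, compressive.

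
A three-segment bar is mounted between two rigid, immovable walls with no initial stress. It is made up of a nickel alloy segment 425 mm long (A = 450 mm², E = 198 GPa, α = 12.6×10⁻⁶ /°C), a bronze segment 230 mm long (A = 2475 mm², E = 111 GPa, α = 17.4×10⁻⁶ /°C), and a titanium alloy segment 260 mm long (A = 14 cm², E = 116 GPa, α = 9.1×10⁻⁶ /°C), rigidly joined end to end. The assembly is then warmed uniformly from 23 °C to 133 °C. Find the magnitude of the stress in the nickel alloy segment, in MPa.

If the supports were absent, the total length change would be Σ αᵢΔT Lᵢ = 12.6×10⁻⁶×110×425 + 17.4×10⁻⁶×110×230 + 9.1×10⁻⁶×110×260 = 1.29 mm.
Since the ends are fixed, an axial force P builds up, equal in every segment, with P · Σ Lᵢ/(AᵢEᵢ) = δ_free.
The series flexibility is Σ Lᵢ/(AᵢEᵢ) = 425/(450×198×10³) + 230/(2475×111×10³) + 260/(1400×116×10³) = 7.208×10⁻⁶ mm/N.
So P = 1.29 / 7.208×10⁻⁶ = 178.9 kN, compressive.
σ_{nickel alloy} = P / A = 178900 / 450 = 397.6 MPa.

σ ≈ 398 MPa (compressive)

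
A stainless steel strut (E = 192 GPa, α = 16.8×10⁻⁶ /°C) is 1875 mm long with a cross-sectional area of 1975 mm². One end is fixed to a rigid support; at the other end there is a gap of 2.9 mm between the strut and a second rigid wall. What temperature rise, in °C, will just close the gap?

ΔT ≈ 92.1 °C

The gap closes when αΔT L = 2.9 mm, since the strut is still unstressed at that instant.
ΔT = 2.9 / (16.8×10⁻⁶ × 1875) = 92.06 °C.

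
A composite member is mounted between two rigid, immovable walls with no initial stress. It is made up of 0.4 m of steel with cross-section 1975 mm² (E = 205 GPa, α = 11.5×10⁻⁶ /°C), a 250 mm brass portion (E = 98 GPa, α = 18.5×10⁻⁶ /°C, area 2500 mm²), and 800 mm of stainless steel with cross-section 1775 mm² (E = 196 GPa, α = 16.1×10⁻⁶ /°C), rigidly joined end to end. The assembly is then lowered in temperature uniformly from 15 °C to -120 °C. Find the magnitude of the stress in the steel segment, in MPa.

σ ≈ 351 MPa (tensile)

If the supports were absent, the total length change would be Σ αᵢΔT Lᵢ = 11.5×10⁻⁶×135×400 + 18.5×10⁻⁶×135×250 + 16.1×10⁻⁶×135×800 = 2.984 mm.
Since the ends are fixed, an axial force P builds up, equal in every segment, with P · Σ Lᵢ/(AᵢEᵢ) = δ_free.
Σ Lᵢ/(AᵢEᵢ) = 400/(1975×205×10³) + 250/(2500×98×10³) + 800/(1775×196×10³) = 4.308×10⁻⁶ mm/N.
Hence P = δ_free / Σ(L/AE) = 2.984/4.308×10⁻⁶ = 692.7 kN (tensile).
σ_{steel} = P / A = 692700 / 1975 = 350.7 MPa.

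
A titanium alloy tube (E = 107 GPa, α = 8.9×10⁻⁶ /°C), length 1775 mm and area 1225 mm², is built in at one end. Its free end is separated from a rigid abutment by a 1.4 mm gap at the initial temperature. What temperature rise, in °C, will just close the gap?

The gap closes when αΔT L = 1.4 mm, since the tube is still unstressed at that instant.
So ΔT = g/(αL) = 1.4/(8.9×10⁻⁶ × 1775) = 88.62 °C.

ΔT ≈ 88.6 °C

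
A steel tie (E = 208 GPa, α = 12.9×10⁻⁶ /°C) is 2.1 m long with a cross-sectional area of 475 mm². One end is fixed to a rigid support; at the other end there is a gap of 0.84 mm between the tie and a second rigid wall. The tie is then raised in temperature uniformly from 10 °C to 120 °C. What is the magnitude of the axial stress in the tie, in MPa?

Unrestrained expansion: δ_free = αΔT L = 12.9×10⁻⁶ × 110 × 2100 = 2.98 mm.
After closing the 0.84 mm clearance, 2.98 − 0.84 = 2.14 mm of expansion remains to be suppressed by the wall.
That suppressed elongation corresponds to σ = E·Δ/L = 208×10³ × 2.14/2100 = 212 MPa.

σ ≈ 212 MPa (compressive)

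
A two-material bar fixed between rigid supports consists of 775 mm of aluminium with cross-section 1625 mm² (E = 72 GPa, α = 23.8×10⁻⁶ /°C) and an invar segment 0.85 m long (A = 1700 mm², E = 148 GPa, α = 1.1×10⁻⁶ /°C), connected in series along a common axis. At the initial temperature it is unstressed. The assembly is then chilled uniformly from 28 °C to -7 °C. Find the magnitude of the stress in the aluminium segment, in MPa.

σ ≈ 41.7 MPa (tensile)

With the walls removed the bar would change length by δ_free = Σ αᵢΔT Lᵢ = 23.8×10⁻⁶×35×775 + 1.1×10⁻⁶×35×850 = 0.6783 mm.
The walls prevent any net length change, so an axial force P (same in every segment) develops. Compatibility: P · Σ Lᵢ/(AᵢEᵢ) = δ_free.
Σ Lᵢ/(AᵢEᵢ) = 775/(1625×72×10³) + 850/(1700×148×10³) = 1×10⁻⁵ mm/N.
Hence P = δ_free / Σ(L/AE) = 0.6783/1×10⁻⁵ = 67.81 kN (tensile).
σ_{aluminium} = P / A = 67810 / 1625 = 41.73 MPa.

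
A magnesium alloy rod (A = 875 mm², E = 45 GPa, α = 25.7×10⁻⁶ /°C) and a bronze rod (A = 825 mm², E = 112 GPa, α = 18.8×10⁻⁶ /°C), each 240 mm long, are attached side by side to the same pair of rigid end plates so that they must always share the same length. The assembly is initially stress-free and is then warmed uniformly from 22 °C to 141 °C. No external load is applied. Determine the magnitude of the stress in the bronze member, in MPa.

σ ≈ 27.5 MPa (tensile)

Both members must finish at the same length. With the larger α, the magnesium alloy tends to over-expand; the plates restrain it, putting the magnesium alloy in compression and the bronze in tension. With no external load the two internal forces are equal and opposite, magnitude P.
Compatibility of the two members (thermal + elastic change equal): (α₁ − α₂)ΔT = P·[1/(A₁E₁) + 1/(A₂E₂)].
|α₁ − α₂|·ΔT = 6.9×10⁻⁶ × 119 = 0.0008211.
1/(A₁E₁) + 1/(A₂E₂) = 1/(875×45×10³) + 1/(825×112×10³) = 3.622×10⁻⁸ N⁻¹.
So P = 0.0008211 / 3.622×10⁻⁸ = 22.67 kN.
σ_{bronze} = P/A₂ = 22670/825 = 27.48 MPa, tensile.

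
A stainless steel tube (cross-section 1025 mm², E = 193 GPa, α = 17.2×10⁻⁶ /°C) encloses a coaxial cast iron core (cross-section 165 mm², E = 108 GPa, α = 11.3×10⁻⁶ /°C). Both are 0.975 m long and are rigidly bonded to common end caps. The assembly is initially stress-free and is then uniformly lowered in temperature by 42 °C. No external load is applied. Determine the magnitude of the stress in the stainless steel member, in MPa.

Equilibrium of a rigid end plate with no external load gives equal and opposite internal forces ±P in the two members. Since α_{stainless steel} > α_{cast iron}, cooling drives the stainless steel into tension and the cast iron into compression.
Setting the final lengths equal and cancelling L: (α₁ − α₂)ΔT = P/(A₁E₁) + P/(A₂E₂).
|α₁ − α₂|·ΔT = 5.9×10⁻⁶ × 42 = 0.0002478.
1/(A₁E₁) + 1/(A₂E₂) = 1/(1025×193×10³) + 1/(165×108×10³) = 6.117×10⁻⁸ N⁻¹.
So P = 0.0002478 / 6.117×10⁻⁸ = 4.051 kN.
σ_{stainless steel} = P/A₁ = 4051/1025 = 3.952 MPa, tensile.

σ ≈ 3.95 MPa (tensile)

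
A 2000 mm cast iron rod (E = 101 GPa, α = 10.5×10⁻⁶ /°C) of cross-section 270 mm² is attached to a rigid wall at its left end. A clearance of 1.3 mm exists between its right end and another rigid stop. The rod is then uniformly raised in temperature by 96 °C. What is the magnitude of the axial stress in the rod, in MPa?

If the wall were absent the rod would grow by αΔT L = 10.5×10⁻⁶ × 96 × 2000 = 2.016 mm.
The gap closes (δ_free > 1.3 mm) and the wall then resists a further 2.016 − 1.3 = 0.716 mm of expansion.
That suppressed elongation corresponds to σ = E·Δ/L = 101×10³ × 0.716/2000 = 36.16 MPa.

σ ≈ 36.2 MPa (compressive)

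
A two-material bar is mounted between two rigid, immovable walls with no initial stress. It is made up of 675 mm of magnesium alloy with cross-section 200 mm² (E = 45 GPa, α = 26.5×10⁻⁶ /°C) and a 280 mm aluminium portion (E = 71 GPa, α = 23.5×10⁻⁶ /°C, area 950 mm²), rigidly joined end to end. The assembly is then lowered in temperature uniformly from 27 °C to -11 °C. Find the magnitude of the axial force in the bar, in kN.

If the supports were absent, the total length change would be Σ αᵢΔT Lᵢ = 26.5×10⁻⁶×38×675 + 23.5×10⁻⁶×38×280 = 0.9298 mm.
The walls prevent any net length change, so an axial force P (same in every segment) develops. Compatibility: P · Σ Lᵢ/(AᵢEᵢ) = δ_free.
Σ Lᵢ/(AᵢEᵢ) = 675/(200×45×10³) + 280/(950×71×10³) = 7.915×10⁻⁵ mm/N.
Hence P = δ_free / Σ(L/AE) = 0.9298/7.915×10⁻⁵ = 11.75 kN (tensile).

P ≈ 11.7 kN (tensile)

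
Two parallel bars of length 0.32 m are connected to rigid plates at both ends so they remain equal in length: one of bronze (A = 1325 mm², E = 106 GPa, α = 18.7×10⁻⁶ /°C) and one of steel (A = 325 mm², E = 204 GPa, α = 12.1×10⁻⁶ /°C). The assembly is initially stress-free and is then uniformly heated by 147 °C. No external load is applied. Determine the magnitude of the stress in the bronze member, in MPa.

σ ≈ 33 MPa (compressive)

The bronze has the larger α, so on heating it would change length more than the steel if both were free. The rigid plates force a common final length, so the bronze is put into compression and the steel into tension, with equal and opposite forces P (no external load).
Compatibility of the two members (thermal + elastic change equal): (α₁ − α₂)ΔT = P·[1/(A₁E₁) + 1/(A₂E₂)].
|α₁ − α₂|·ΔT = 6.6×10⁻⁶ × 147 = 0.0009702.
1/(A₁E₁) + 1/(A₂E₂) = 1/(1325×106×10³) + 1/(325×204×10³) = 2.22×10⁻⁸ N⁻¹.
So P = 0.0009702 / 2.22×10⁻⁸ = 43.7 kN.
σ_{bronze} = P/A₁ = 43700/1325 = 32.98 MPa, compressive.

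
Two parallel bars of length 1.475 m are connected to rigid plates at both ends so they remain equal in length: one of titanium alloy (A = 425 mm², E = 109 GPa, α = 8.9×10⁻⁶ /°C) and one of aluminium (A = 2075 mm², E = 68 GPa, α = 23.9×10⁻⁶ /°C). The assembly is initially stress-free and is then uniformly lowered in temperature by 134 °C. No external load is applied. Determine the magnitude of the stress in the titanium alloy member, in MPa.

The aluminium has the larger α, so on cooling it would change length more than the titanium alloy if both were free. The rigid plates force a common final length, so the aluminium is put into tension and the titanium alloy into compression, with equal and opposite forces P (no external load).
Equating the net (thermal + elastic) strains gives |α₁ − α₂|·ΔT = P·[1/(A₁E₁) + 1/(A₂E₂)].
|α₁ − α₂|·ΔT = 15×10⁻⁶ × 134 = 0.00201.
1/(A₁E₁) + 1/(A₂E₂) = 1/(425×109×10³) + 1/(2075×68×10³) = 2.867×10⁻⁸ N⁻¹.
P = 0.00201 / 2.867×10⁻⁸ = 70100 N = 70.1 kN.
σ_{titanium alloy} = P/A₁ = 70100/425 = 164.9 MPa, compressive.

σ ≈ 165 MPa (compressive)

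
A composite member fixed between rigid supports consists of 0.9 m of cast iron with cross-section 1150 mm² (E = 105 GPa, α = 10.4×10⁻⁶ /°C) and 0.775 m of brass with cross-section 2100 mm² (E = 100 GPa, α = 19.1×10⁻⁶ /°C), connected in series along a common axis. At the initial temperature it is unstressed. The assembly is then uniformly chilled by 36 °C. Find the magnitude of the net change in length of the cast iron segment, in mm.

With the walls removed the bar would change length by δ_free = Σ αᵢΔT Lᵢ = 10.4×10⁻⁶×36×900 + 19.1×10⁻⁶×36×775 = 0.8699 mm.
The walls prevent any net length change, so an axial force P (same in every segment) develops. Compatibility: P · Σ Lᵢ/(AᵢEᵢ) = δ_free.
Σ Lᵢ/(AᵢEᵢ) = 900/(1150×105×10³) + 775/(2100×100×10³) = 1.114×10⁻⁵ mm/N.
So P = 0.8699 / 1.114×10⁻⁵ = 78.06 kN, tensile.
For the cast iron segment, free thermal change = 10.4×10⁻⁶×36×900 = 0.337 mm and elastic change from P = 78060×900/(1150×105×10³) = 0.5818 mm; these oppose, so the net change is 0.245 mm (segment lengthens).

|ΔL| ≈ 0.245 mm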